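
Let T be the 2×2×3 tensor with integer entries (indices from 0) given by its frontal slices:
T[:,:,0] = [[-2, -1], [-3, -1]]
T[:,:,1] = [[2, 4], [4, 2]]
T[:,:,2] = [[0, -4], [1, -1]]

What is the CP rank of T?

3

Lower bound: in the mode-3 unfolding of T (rows indexed by k, columns by (i,j)) the 3×3 minor on rows k ∈ {0, 1, 2}, columns (i,j) ∈ {(0,0), (0,1), (1,0)} is det [[-2, -1, -3], [2, 4, 4], [0, -4, 1]] = -14 ≠ 0, so that unfolding has rank ≥ 3 and hence rank(T) ≥ 3 (CP rank is at least every unfolding rank, though it can be larger).
Upper bound: T is a sum of 3 rank-1 terms, T = [1, -1] ⊗ [1, 0] ⊗ [2, -2, -2] + [1, 0] ⊗ [2, -1] ⊗ [-1, 0, 2] + [2, 1] ⊗ [1, 1] ⊗ [-1, 2, -1] (one valid choice — decompositions are not unique — normalised so each a, b is primitive with positive first nonzero entry; check it by expanding all entries), so rank(T) ≤ 3.
These bounds meet, so rank(T) = 3.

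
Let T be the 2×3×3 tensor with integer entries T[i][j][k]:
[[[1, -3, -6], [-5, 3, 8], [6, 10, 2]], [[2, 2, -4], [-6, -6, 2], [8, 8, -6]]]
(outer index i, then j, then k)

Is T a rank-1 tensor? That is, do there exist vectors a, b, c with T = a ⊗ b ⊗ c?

The mode-3 unfolding of T (rows indexed by k, columns by (i,j) = (0,0), (0,1), (0,2), (1,0), (1,1), (1,2)) is [[1, -5, 6, 2, -6, 8], [-3, 3, 10, 2, -6, 8], [-6, 8, 2, -4, 2, -6]].
There the 3×3 minor on rows k ∈ {0, 1, 2}, columns (i,j) ∈ {(0,0), (0,1), (0,2)} is det [[1, -5, 6], [-3, 3, 10], [-6, 8, 2]] = 160 ≠ 0, so this unfolding has rank ≥ 3; CP rank is at least every unfolding rank, so rank(T) ≥ 3.
In particular rank(T) ≥ 3 > 1, so T is not rank-1.

No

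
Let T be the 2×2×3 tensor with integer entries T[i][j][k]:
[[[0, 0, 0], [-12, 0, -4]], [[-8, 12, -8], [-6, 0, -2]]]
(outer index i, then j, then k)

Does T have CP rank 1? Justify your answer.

No

The mode-2 unfolding of T (rows indexed by j, columns by (i,k) = (0,0), (0,1), (0,2), (1,0), (1,1), (1,2)) is [[0, 0, 0, -8, 12, -8], [-12, 0, -4, -6, 0, -2]].
There the 2×2 minor on rows j ∈ {0, 1}, columns (i,k) ∈ {(0,0), (1,0)} is det [[0, -8], [-12, -6]] = -96 ≠ 0, so this unfolding has rank ≥ 2; CP rank is at least every unfolding rank, so rank(T) ≥ 2.
In particular rank(T) ≥ 2 > 1, so T is not rank-1.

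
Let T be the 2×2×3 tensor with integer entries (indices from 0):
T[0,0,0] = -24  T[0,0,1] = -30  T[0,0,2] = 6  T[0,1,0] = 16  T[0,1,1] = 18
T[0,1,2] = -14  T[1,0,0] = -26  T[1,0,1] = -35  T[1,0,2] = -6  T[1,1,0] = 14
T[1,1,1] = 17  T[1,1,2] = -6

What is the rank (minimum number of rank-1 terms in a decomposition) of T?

2

Lower bound: in the mode-3 unfolding of T (rows indexed by k, columns by (i,j)) the 2×2 minor on rows k ∈ {0, 1}, columns (i,j) ∈ {(0,0), (0,1)} is det [[-24, 16], [-30, 18]] = 48 ≠ 0, so that unfolding has rank ≥ 2 and hence rank(T) ≥ 2 (CP rank is at least every unfolding rank, though it can be larger).
Upper bound: with S_k = T[:,:,k], the two rank-1 terms a₁b₁ᵀ, a₂b₂ᵀ are the rank-1 members of the pencil x·S₀ + y·S₁.
det(x·S₀ + y·S₁) is 80·x² + 200·xy + 120·y² = 40·(2·x + 3·y)(x + y), vanishing at (x:y) = (3:-2) and (1:-1).
M₁ = 3·S₀ − 2·S₁ = [[-12, 12], [-8, 8]] = (-4)·[3, 2][1, -1]ᵀ and M₂ = S₀ − S₁ = [[6, -2], [9, -3]] = [2, 3][3, -1]ᵀ, so take a₁ = [3, 2], b₁ = [1, -1], a₂ = [2, 3], b₂ = [3, -1].
Each slice is an integer combination of E₁ = a₁b₁ᵀ and E₂ = a₂b₂ᵀ: S₀ = −4·E₁ − 2·E₂, S₁ = −4·E₁ − 3·E₂, S₂ = 6·E₁ − 2·E₂; reading off coefficients, c₁ = [-4, -4, 6] and c₂ = [-2, -3, -2].
Hence T = [3, 2] ⊗ [1, -1] ⊗ [-4, -4, 6] + [2, 3] ⊗ [3, -1] ⊗ [-2, -3, -2], so rank(T) ≤ 2.
These bounds meet, so rank(T) = 2.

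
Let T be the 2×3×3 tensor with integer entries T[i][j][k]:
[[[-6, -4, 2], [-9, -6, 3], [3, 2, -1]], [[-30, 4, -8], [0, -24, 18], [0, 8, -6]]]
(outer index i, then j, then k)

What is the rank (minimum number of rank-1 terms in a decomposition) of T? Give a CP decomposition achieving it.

Lower bound: the mode-2 unfolding of T (rows indexed by j, columns by (i,k) = (0,0), (0,1), (0,2), (1,0), (1,1), (1,2)) is [[-6, -4, 2, -30, 4, -8], [-9, -6, 3, 0, -24, 18], [3, 2, -1, 0, 8, -6]].
There the 2×2 minor on rows j ∈ {0, 1}, columns (i,k) ∈ {(0,0), (1,0)} is det [[-6, -30], [-9, 0]] = -270 ≠ 0, so this unfolding has rank ≥ 2; CP rank is at least every unfolding rank, so rank(T) ≥ 2. (This is only a lower bound: in general the CP rank may exceed every unfolding rank, so we still need to exhibit 2 rank-1 terms summing to T.)
Upper bound — finding two terms. Write S_k = T[:,:,k] for the frontal slices: S₀ = [[-6, -9, 3], [-30, 0, 0]], S₁ = [[-4, -6, 2], [4, -24, 8]], S₂ = [[2, 3, -1], [-8, 18, -6]].
If T = a₁ ⊗ b₁ ⊗ c₁ + a₂ ⊗ b₂ ⊗ c₂ then each S_k = c₁[k]·a₁b₁ᵀ + c₂[k]·a₂b₂ᵀ. S₀ and S₁ are linearly independent, so a₁b₁ᵀ and a₂b₂ᵀ must span the same plane of matrices: they are the rank-1 matrices of the form x·S₀ + y·S₁.
The 2×2 minor of x·S₀ + y·S₁ on rows {0,1}, columns {0,1} is −270·x² + 120·y² = (-30)·(3·x − 2·y)(3·x + 2·y), vanishing at (x:y) = (2:3) and (2:-3).
M₁ = 2·S₀ + 3·S₁ = [[-24, -36, 12], [-48, -72, 24]] = (-12)·[1, 2][2, 3, -1]ᵀ and M₂ = 2·S₀ − 3·S₁ = [[0, 0, 0], [-72, 72, -24]] = (-24)·[0, 1][3, -3, 1]ᵀ, so take a₁ = [1, 2], b₁ = [2, 3, -1], a₂ = [0, 1], b₂ = [3, -3, 1].
Each slice is an integer combination of E₁ = a₁b₁ᵀ and E₂ = a₂b₂ᵀ: S₀ = −3·E₁ − 6·E₂, S₁ = −2·E₁ + 4·E₂, S₂ = E₁ − 4·E₂; reading off coefficients, c₁ = [-3, -2, 1] and c₂ = [-6, 4, -4].
Hence T = [1, 2] ⊗ [2, 3, -1] ⊗ [-3, -2, 1] + [0, 1] ⊗ [3, -3, 1] ⊗ [-6, 4, -4], so rank(T) ≤ 2.
These bounds meet, so rank(T) = 2.
Check entry T[1,2,1] = 8: (2)·(-1)·(-2) + (1)·(1)·(4) = 8.

rank(T) = 2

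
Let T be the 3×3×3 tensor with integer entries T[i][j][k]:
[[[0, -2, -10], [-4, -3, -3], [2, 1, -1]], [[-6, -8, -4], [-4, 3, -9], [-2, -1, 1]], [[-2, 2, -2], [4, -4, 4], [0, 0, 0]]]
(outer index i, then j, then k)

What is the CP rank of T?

Lower bound: the mode-3 unfolding of T (rows indexed by k, columns by (i,j) = (0,0), (0,1), (0,2), (1,0), (1,1), (1,2), (2,0), (2,1), (2,2)) is [[0, -4, 2, -6, -4, -2, -2, 4, 0], [-2, -3, 1, -8, 3, -1, 2, -4, 0], [-10, -3, -1, -4, -9, 1, -2, 4, 0]].
There the 3×3 minor on rows k ∈ {0, 1, 2}, columns (i,j) ∈ {(0,0), (0,1), (1,0)} is det [[0, -4, -6], [-2, -3, -8], [-10, -3, -4]] = -144 ≠ 0, so this unfolding has rank ≥ 3; CP rank is at least every unfolding rank, so rank(T) ≥ 3. (Flattening ranks never certify an upper bound on CP rank; for that we must actually write T with 3 rank-1 terms.)
Upper bound: T is a sum of 3 rank-1 terms, T = [0, 1, -1] (x) [1, -2, 0] (x) [2, -2, 2] + [1, -1, 0] (x) [2, -1, 1] (x) [2, 1, -1] + [1, 1, 0] (x) [2, 1, 0] (x) [-2, -2, -4] (written with every a and b primitive with positive leading entry and the scale carried by c; CP decompositions are not unique, and this one is verified by expanding entrywise), so rank(T) ≤ 3.
These bounds meet, so rank(T) = 3.

3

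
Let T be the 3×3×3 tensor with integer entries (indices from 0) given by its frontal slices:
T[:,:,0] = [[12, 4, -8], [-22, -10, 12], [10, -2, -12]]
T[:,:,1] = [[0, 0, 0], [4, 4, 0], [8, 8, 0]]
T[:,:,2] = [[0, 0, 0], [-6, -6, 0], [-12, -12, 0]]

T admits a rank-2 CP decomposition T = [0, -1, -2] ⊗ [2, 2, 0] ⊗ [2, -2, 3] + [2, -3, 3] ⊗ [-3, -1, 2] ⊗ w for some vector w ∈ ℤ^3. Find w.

Subtract the known terms from T to get the rank-1 residual R = [2, -3, 3] ⊗ [-3, -1, 2] ⊗ w, so R[i,j,k] = a[i]·b[j]·w[k]. Pick indices with nonzero a[0]·b[0] = (2)·(-3) = -6. Only the fibre through (0,0,·) is needed: R[0,0,:] = T[0,0,:] − Σₗ aₗ[0]bₗ[0]cₗ = [12, 0, 0] − (0)·(2)·[2, -2, 3] = [12, 0, 0]. Then w[k] = R[0,0,k] / -6 for each k, giving w = [12, 0, 0] / -6 = [-2, 0, 0].

w = [-2, 0, 0]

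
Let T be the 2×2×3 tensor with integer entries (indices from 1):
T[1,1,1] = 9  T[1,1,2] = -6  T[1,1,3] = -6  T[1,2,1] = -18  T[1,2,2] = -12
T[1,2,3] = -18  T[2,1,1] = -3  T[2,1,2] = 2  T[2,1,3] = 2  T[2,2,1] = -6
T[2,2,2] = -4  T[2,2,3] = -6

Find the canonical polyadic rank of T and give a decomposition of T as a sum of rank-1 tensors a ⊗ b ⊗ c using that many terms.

rank(T) = 2

Lower bound: in the mode-1 unfolding of T (rows indexed by i, columns by (j,k)) the 2×2 minor on rows i ∈ {1, 2}, columns (j,k) ∈ {(1,1), (2,1)} is det [[9, -18], [-3, -6]] = -108 ≠ 0, so that unfolding has rank ≥ 2 and hence rank(T) ≥ 2 (CP rank is at least every unfolding rank, though it can be larger).
Upper bound: with S_k = T[:,:,k], the two rank-1 terms a₁b₁ᵀ, a₂b₂ᵀ are the rank-1 members of the pencil x·S₁ + y·S₂.
det(x·S₁ + y·S₂) is −108·x² + 48·y² = (-12)·(3·x − 2·y)(3·x + 2·y), vanishing at (x:y) = (2:3) and (2:-3).
M₁ = 2·S₁ + 3·S₂ = [[0, -72], [0, -24]] = (-24)·[3, 1][0, 1]ᵀ and M₂ = 2·S₁ − 3·S₂ = [[36, 0], [-12, 0]] = 12·[3, -1][1, 0]ᵀ, so take a₁ = [3, 1], b₁ = [0, 1], a₂ = [3, -1], b₂ = [1, 0].
Each slice is an integer combination of E₁ = a₁b₁ᵀ and E₂ = a₂b₂ᵀ: S₁ = −6·E₁ + 3·E₂, S₂ = −4·E₁ − 2·E₂, S₃ = −6·E₁ − 2·E₂; reading off coefficients, c₁ = [-6, -4, -6] and c₂ = [3, -2, -2].
Hence T = [3, 1] ⊗ [0, 1] ⊗ [-6, -4, -6] + [3, -1] ⊗ [1, 0] ⊗ [3, -2, -2], so rank(T) ≤ 2.
These bounds meet, so rank(T) = 2.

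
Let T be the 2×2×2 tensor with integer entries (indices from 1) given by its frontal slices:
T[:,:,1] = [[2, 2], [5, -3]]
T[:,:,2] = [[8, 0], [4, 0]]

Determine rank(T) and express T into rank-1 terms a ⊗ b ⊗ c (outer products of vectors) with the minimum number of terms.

rank(T) = 2

Lower bound: the mode-2 unfolding of T (rows indexed by j, columns by (i,k) = (1,1), (1,2), (2,1), (2,2)) is [[2, 8, 5, 4], [2, 0, -3, 0]].
There the 2×2 minor on rows j ∈ {1, 2}, columns (i,k) ∈ {(1,1), (1,2)} is det [[2, 8], [2, 0]] = -16 ≠ 0, so this unfolding has rank ≥ 2; CP rank is at least every unfolding rank, so rank(T) ≥ 2. (Unfolding ranks only ever bound the CP rank from below — rank(T) can be strictly larger than all of them — so the matching upper bound has to come from an explicit 2-term decomposition.)
Upper bound — finding two terms. Write S_k = T[:,:,k] for the frontal slices: S₁ = [[2, 2], [5, -3]], S₂ = [[8, 0], [4, 0]].
If T = a₁ ⊗ b₁ ⊗ c₁ + a₂ ⊗ b₂ ⊗ c₂ then each S_k = c₁[k]·a₁b₁ᵀ + c₂[k]·a₂b₂ᵀ. S₁ and S₂ are linearly independent, so a₁b₁ᵀ and a₂b₂ᵀ must span the same plane of matrices: they are the rank-1 matrices of the form x·S₁ + y·S₂.
det(x·S₁ + y·S₂) is −16·x² − 32·xy = (-16)·(x + 2·y)(x), vanishing at (x:y) = (2:-1) and (0:1).
M₁ = 2·S₁ − S₂ = [[-4, 4], [6, -6]] = (-2)·(2, -3)(1, -1)ᵀ and M₂ = S₂ = [[8, 0], [4, 0]] = 4·(2, 1)(1, 0)ᵀ, so take a₁ = (2, -3), b₁ = (1, -1), a₂ = (2, 1), b₂ = (1, 0).
Each slice is an integer combination of E₁ = a₁b₁ᵀ and E₂ = a₂b₂ᵀ: S₁ = −E₁ + 2·E₂, S₂ = 4·E₂; reading off coefficients, c₁ = (-1, 0) and c₂ = (2, 4).
Hence T = (2, -3) ⊗ (1, -1) ⊗ (-1, 0) + (2, 1) ⊗ (1, 0) ⊗ (2, 4), so rank(T) ≤ 2.
These bounds meet, so rank(T) = 2.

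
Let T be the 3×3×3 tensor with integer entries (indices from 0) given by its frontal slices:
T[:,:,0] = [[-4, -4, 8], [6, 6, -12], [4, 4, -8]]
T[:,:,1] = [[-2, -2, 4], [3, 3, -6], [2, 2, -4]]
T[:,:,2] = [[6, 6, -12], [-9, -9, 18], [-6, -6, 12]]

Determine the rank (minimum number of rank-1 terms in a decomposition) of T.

Lower bound: T ≠ 0 (e.g. T[0,0,0] = -4), so rank(T) ≥ 1.
Upper bound: the mode-1 fibre T[:,0,0] = [-4, 6, 4] gives a = [2, -3, -2] (primitive direction); the mode-2 fibre T[0,:,0] = [-4, -4, 8] gives b = [1, 1, -2]; then c[k] = T[0,0,k] / (a[0]·b[0]) = [-4, -2, 6] / 2 = [-2, -1, 3].
Expanding [2, -3, -2] ⊗ [1, 1, -2] ⊗ [-2, -1, 3] reproduces all 27 entries of T, so T = [2, -3, -2] ⊗ [1, 1, -2] ⊗ [-2, -1, 3] and rank(T) ≤ 1.
These bounds meet, so rank(T) = 1.

1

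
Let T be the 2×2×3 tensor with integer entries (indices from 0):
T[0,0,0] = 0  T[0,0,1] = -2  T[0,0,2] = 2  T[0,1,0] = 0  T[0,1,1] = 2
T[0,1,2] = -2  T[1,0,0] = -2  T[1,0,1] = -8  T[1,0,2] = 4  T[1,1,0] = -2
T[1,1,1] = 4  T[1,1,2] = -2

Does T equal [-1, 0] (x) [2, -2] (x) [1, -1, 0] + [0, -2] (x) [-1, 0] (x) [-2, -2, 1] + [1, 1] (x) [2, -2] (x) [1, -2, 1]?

Yes

Reconstruct entrywise from the claimed factors. For example, T[1,1,0] = -2 and Σₗ aₗ[1]bₗ[1]cₗ[0] = (0)·(-2)·(1) + (-2)·(0)·(-2) + (1)·(-2)·(1) = -2; checking all 12 entries, every one matches. The claim holds.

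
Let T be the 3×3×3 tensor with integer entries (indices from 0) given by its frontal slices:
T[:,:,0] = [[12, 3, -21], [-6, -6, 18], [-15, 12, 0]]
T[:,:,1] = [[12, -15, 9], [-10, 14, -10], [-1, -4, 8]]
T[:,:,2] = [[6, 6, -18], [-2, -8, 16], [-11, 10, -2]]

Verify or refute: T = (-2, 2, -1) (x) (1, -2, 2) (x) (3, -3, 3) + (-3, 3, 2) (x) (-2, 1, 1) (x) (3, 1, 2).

Reconstruct entry (1,0,0) from the claimed factors: Σₗ aₗ[1]bₗ[0]cₗ[0] = (2)·(1)·(3) + (3)·(-2)·(3) = -12, but T[1,0,0] = -6. The claim is false.

No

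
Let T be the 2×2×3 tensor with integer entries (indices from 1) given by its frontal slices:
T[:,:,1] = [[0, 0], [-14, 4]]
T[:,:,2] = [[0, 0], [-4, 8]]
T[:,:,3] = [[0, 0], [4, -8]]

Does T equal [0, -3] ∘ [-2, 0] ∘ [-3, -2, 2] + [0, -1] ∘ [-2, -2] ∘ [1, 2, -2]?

Reconstruct entry (2,1,1) from the claimed factors: Σₗ aₗ[2]bₗ[1]cₗ[1] = (-3)·(-2)·(-3) + (-1)·(-2)·(1) = -16, but T[2,1,1] = -14. The claim is false.

No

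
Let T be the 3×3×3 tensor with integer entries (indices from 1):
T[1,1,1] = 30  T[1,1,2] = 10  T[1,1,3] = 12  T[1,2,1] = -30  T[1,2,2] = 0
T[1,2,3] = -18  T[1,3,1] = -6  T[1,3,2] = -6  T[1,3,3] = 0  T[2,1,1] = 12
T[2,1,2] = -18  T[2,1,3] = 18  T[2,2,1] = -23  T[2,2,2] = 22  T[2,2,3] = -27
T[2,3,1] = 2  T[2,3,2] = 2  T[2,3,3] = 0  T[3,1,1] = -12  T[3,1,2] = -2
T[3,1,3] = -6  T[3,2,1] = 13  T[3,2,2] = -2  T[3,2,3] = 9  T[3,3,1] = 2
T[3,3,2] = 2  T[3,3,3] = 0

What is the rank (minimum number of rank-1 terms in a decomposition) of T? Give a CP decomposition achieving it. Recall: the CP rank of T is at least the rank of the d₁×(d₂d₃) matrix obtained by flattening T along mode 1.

Lower bound: the mode-3 unfolding of T (rows indexed by k, columns by (i,j) = (1,1), (1,2), (1,3), (2,1), (2,2), (2,3), (3,1), (3,2), (3,3)) is [[30, -30, -6, 12, -23, 2, -12, 13, 2], [10, 0, -6, -18, 22, 2, -2, -2, 2], [12, -18, 0, 18, -27, 0, -6, 9, 0]].
There the 2×2 minor on rows k ∈ {1, 2}, columns (i,j) ∈ {(1,1), (1,2)} is det [[30, -30], [10, 0]] = 300 ≠ 0, so this unfolding has rank ≥ 2; CP rank is at least every unfolding rank, so rank(T) ≥ 2. (Flattening ranks never certify an upper bound on CP rank; for that we must actually write T with 2 rank-1 terms.)
Upper bound — finding two terms. Write S_k = T[:,:,k] for the frontal slices: S₁ = [[30, -30, -6], [12, -23, 2], [-12, 13, 2]], S₂ = [[10, 0, -6], [-18, 22, 2], [-2, -2, 2]], S₃ = [[12, -18, 0], [18, -27, 0], [-6, 9, 0]].
If T = a₁ ⊗ b₁ ⊗ c₁ + a₂ ⊗ b₂ ⊗ c₂ then each S_k = c₁[k]·a₁b₁ᵀ + c₂[k]·a₂b₂ᵀ. S₁ and S₂ are linearly independent, so a₁b₁ᵀ and a₂b₂ᵀ must span the same plane of matrices: they are the rank-1 matrices of the form x·S₁ + y·S₂.
The 2×2 minor of x·S₁ + y·S₂ on rows {1,2}, columns {1,2} is −330·x² − 110·xy + 220·y² = (-110)·(3·x − 2·y)(x + y), vanishing at (x:y) = (2:3) and (1:-1).
M₁ = 2·S₁ + 3·S₂ = [[90, -60, -30], [-30, 20, 10], [-30, 20, 10]] = 10·[3, -1, -1][3, -2, -1]ᵀ and M₂ = S₁ − S₂ = [[20, -30, 0], [30, -45, 0], [-10, 15, 0]] = 5·[2, 3, -1][2, -3, 0]ᵀ, so take a₁ = [3, -1, -1], b₁ = [3, -2, -1], a₂ = [2, 3, -1], b₂ = [2, -3, 0].
Each slice is an integer combination of E₁ = a₁b₁ᵀ and E₂ = a₂b₂ᵀ: S₁ = 2·E₁ + 3·E₂, S₂ = 2·E₁ − 2·E₂, S₃ = 3·E₂; reading off coefficients, c₁ = [2, 2, 0] and c₂ = [3, -2, 3].
Hence T = [3, -1, -1] ⊗ [3, -2, -1] ⊗ [2, 2, 0] + [2, 3, -1] ⊗ [2, -3, 0] ⊗ [3, -2, 3], so rank(T) ≤ 2.
These bounds meet, so rank(T) = 2.

rank(T) = 2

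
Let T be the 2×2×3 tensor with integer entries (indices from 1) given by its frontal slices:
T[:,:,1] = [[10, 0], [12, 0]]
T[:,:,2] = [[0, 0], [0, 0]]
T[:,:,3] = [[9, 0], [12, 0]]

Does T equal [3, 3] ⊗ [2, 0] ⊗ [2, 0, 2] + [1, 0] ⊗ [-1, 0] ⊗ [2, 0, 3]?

Yes

Reconstruct entrywise from the claimed factors. For example, T[2,2,1] = 0 and Σₗ aₗ[2]bₗ[2]cₗ[1] = (3)·(0)·(2) + (0)·(0)·(2) = 0; checking all 12 entries, every one matches. The claim holds.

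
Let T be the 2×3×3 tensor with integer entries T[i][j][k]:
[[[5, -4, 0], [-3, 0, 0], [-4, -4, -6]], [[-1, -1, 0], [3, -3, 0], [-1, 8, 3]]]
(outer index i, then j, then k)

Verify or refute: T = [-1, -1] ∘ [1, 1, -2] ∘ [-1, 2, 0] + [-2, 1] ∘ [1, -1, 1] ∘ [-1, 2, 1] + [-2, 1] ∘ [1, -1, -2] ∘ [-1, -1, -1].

Reconstruct entrywise from the claimed factors. For example, T[0,1,0] = -3 and Σₗ aₗ[0]bₗ[1]cₗ[0] = (-1)·(1)·(-1) + (-2)·(-1)·(-1) + (-2)·(-1)·(-1) = -3; checking all 18 entries, every one matches. The claim holds.

Yes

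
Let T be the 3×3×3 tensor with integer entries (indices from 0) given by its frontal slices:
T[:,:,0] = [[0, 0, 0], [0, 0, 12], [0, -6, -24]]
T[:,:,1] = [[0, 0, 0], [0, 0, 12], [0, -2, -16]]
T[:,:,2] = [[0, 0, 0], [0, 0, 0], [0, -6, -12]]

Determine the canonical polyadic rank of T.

2

Lower bound: the mode-1 unfolding of T (rows indexed by i, columns by (j,k) = (0,0), (0,1), (0,2), (1,0), (1,1), (1,2), (2,0), (2,1), (2,2)) is [[0, 0, 0, 0, 0, 0, 0, 0, 0], [0, 0, 0, 0, 0, 0, 12, 12, 0], [0, 0, 0, -6, -2, -6, -24, -16, -12]].
There the 2×2 minor on rows i ∈ {1, 2}, columns (j,k) ∈ {(1,0), (2,0)} is det [[0, 12], [-6, -24]] = 72 ≠ 0, so this unfolding has rank ≥ 2; CP rank is at least every unfolding rank, so rank(T) ≥ 2. (This is only a lower bound: in general the CP rank may exceed every unfolding rank, so we still need to exhibit 2 rank-1 terms summing to T.)
Upper bound — finding two terms. Write S_k = T[:,:,k] for the frontal slices: S₀ = [[0, 0, 0], [0, 0, 12], [0, -6, -24]], S₁ = [[0, 0, 0], [0, 0, 12], [0, -2, -16]], S₂ = [[0, 0, 0], [0, 0, 0], [0, -6, -12]].
If T = a₁ ∘ b₁ ∘ c₁ + a₂ ∘ b₂ ∘ c₂ then each S_k = c₁[k]·a₁b₁ᵀ + c₂[k]·a₂b₂ᵀ. S₀ and S₁ are linearly independent, so a₁b₁ᵀ and a₂b₂ᵀ must span the same plane of matrices: they are the rank-1 matrices of the form x·S₀ + y·S₁.
The 2×2 minor of x·S₀ + y·S₁ on rows {1,2}, columns {1,2} is 72·x² + 96·xy + 24·y² = 24·(x + y)(3·x + y), vanishing at (x:y) = (1:-1) and (1:-3).
M₁ = S₀ − S₁ = [[0, 0, 0], [0, 0, 0], [0, -4, -8]] = (-4)·(0, 0, 1)(0, 1, 2)ᵀ and M₂ = S₀ − 3·S₁ = [[0, 0, 0], [0, 0, -24], [0, 0, 24]] = (-24)·(0, 1, -1)(0, 0, 1)ᵀ, so take a₁ = (0, 0, 1), b₁ = (0, 1, 2), a₂ = (0, 1, -1), b₂ = (0, 0, 1).
Each slice is an integer combination of E₁ = a₁b₁ᵀ and E₂ = a₂b₂ᵀ: S₀ = −6·E₁ + 12·E₂, S₁ = −2·E₁ + 12·E₂, S₂ = −6·E₁; reading off coefficients, c₁ = (-6, -2, -6) and c₂ = (12, 12, 0).
Hence T = (0, 0, 1) ∘ (0, 1, 2) ∘ (-6, -2, -6) + (0, 1, -1) ∘ (0, 0, 1) ∘ (12, 12, 0), so rank(T) ≤ 2.
These bounds meet, so rank(T) = 2.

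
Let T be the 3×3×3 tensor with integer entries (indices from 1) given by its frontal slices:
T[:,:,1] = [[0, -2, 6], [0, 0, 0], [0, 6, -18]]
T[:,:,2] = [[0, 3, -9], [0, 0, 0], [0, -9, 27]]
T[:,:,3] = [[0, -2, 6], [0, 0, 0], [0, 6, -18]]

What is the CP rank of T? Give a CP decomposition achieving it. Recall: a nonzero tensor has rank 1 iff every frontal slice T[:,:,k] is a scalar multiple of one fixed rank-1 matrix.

Lower bound: T ≠ 0 (e.g. T[1,2,1] = -2), so rank(T) ≥ 1.
Upper bound: if T = a ⊗ b ⊗ c then every fibre of T is a multiple of the corresponding factor, so read the factors off the fibres through the nonzero entry T[1,2,1] = -2.
The mode-1 fibre T[:,2,1] = [-2, 0, 6] gives a = [1, 0, -3] (primitive direction); the mode-2 fibre T[1,:,1] = [0, -2, 6] gives b = [0, 1, -3]; then c[k] = T[1,2,k] / (a[1]·b[2]) = [-2, 3, -2] / 1 = [-2, 3, -2].
Expanding [1, 0, -3] ⊗ [0, 1, -3] ⊗ [-2, 3, -2] reproduces all 27 entries of T, so T = [1, 0, -3] ⊗ [0, 1, -3] ⊗ [-2, 3, -2] and rank(T) ≤ 1.
These bounds meet, so rank(T) = 1.

rank(T) = 1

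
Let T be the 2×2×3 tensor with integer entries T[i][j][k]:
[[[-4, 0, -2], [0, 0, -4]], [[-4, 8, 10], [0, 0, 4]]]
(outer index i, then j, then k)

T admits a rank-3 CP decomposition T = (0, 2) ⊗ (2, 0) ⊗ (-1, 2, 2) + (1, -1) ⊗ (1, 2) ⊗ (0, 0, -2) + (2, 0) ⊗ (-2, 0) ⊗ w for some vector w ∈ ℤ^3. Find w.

Subtract the known terms from T to get the rank-1 residual R = (2, 0) ⊗ (-2, 0) ⊗ w, so R[i,j,k] = a[i]·b[j]·w[k]. Pick indices with nonzero a[0]·b[0] = (2)·(-2) = -4. Only the fibre through (0,0,·) is needed: R[0,0,:] = T[0,0,:] − Σₗ aₗ[0]bₗ[0]cₗ = [-4, 0, -2] − (0)·(2)·(-1, 2, 2) − (1)·(1)·(0, 0, -2) = [-4, 0, 0]. Then w[k] = R[0,0,k] / -4 for each k, giving w = [-4, 0, 0] / -4 = (1, 0, 0).

w = (1, 0, 0)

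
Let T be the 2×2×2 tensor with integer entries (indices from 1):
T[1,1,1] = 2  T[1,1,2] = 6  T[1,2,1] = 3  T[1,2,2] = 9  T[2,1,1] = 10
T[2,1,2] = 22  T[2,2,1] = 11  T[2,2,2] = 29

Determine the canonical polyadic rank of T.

2

Lower bound: in the mode-2 unfolding of T (rows indexed by j, columns by (i,k)) the 2×2 minor on rows j ∈ {1, 2}, columns (i,k) ∈ {(1,1), (2,1)} is det [[2, 10], [3, 11]] = -8 ≠ 0, so that unfolding has rank ≥ 2 and hence rank(T) ≥ 2 (CP rank is at least every unfolding rank, though it can be larger).
Upper bound: with S_k = T[:,:,k], the two rank-1 terms a₁b₁ᵀ, a₂b₂ᵀ are the rank-1 members of the pencil x·S₁ + y·S₂.
det(x·S₁ + y·S₂) is −8·x² − 32·xy − 24·y² = (-8)·(x + 3·y)(x + y), vanishing at (x:y) = (3:-1) and (1:-1).
M₁ = 3·S₁ − S₂ = [[0, 0], [8, 4]] = 4·[0, 1][2, 1]ᵀ and M₂ = S₁ − S₂ = [[-4, -6], [-12, -18]] = (-2)·[1, 3][2, 3]ᵀ, so take a₁ = [0, 1], b₁ = [2, 1], a₂ = [1, 3], b₂ = [2, 3].
Each slice is an integer combination of E₁ = a₁b₁ᵀ and E₂ = a₂b₂ᵀ: S₁ = 2·E₁ + E₂, S₂ = 2·E₁ + 3·E₂; reading off coefficients, c₁ = [2, 2] and c₂ = [1, 3].
Hence T = [0, 1] ⊗ [2, 1] ⊗ [2, 2] + [1, 3] ⊗ [2, 3] ⊗ [1, 3], so rank(T) ≤ 2.
These bounds meet, so rank(T) = 2.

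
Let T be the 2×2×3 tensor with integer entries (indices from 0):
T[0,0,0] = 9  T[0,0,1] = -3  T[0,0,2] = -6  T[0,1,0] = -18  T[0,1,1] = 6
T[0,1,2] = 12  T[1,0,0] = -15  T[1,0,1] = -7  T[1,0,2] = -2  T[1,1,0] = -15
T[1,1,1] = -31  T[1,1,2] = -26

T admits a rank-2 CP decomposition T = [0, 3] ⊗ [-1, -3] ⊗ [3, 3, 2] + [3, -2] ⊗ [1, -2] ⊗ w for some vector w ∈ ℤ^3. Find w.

Subtract the known terms from T to get the rank-1 residual R = [3, -2] ⊗ [1, -2] ⊗ w, so R[i,j,k] = a[i]·b[j]·w[k]. Pick indices with nonzero a[0]·b[0] = (3)·(1) = 3. Only the fibre through (0,0,·) is needed: R[0,0,:] = T[0,0,:] − Σₗ aₗ[0]bₗ[0]cₗ = [9, -3, -6] − (0)·(-1)·[3, 3, 2] = [9, -3, -6]. Then w[k] = R[0,0,k] / 3 for each k, giving w = [9, -3, -6] / 3 = [3, -1, -2].

w = [3, -1, -2]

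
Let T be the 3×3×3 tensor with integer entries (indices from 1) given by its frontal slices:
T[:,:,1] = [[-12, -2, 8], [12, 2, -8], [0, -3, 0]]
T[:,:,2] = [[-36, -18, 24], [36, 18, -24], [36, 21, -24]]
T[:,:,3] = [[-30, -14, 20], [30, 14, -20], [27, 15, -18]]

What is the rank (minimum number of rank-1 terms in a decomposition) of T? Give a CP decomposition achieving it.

Lower bound: the mode-3 unfolding of T (rows indexed by k, columns by (i,j) = (1,1), (1,2), (1,3), (2,1), (2,2), (2,3), (3,1), (3,2), (3,3)) is [[-12, -2, 8, 12, 2, -8, 0, -3, 0], [-36, -18, 24, 36, 18, -24, 36, 21, -24], [-30, -14, 20, 30, 14, -20, 27, 15, -18]].
There the 2×2 minor on rows k ∈ {1, 2}, columns (i,j) ∈ {(1,1), (1,2)} is det [[-12, -2], [-36, -18]] = 144 ≠ 0, so this unfolding has rank ≥ 2; CP rank is at least every unfolding rank, so rank(T) ≥ 2. (This is only a lower bound: in general the CP rank may exceed every unfolding rank, so we still need to exhibit 2 rank-1 terms summing to T.)
Upper bound — finding two terms. Write S_k = T[:,:,k] for the frontal slices: S₁ = [[-12, -2, 8], [12, 2, -8], [0, -3, 0]], S₂ = [[-36, -18, 24], [36, 18, -24], [36, 21, -24]], S₃ = [[-30, -14, 20], [30, 14, -20], [27, 15, -18]].
If T = a₁ ⊗ b₁ ⊗ c₁ + a₂ ⊗ b₂ ⊗ c₂ then each S_k = c₁[k]·a₁b₁ᵀ + c₂[k]·a₂b₂ᵀ. S₁ and S₂ are linearly independent, so a₁b₁ᵀ and a₂b₂ᵀ must span the same plane of matrices: they are the rank-1 matrices of the form x·S₁ + y·S₂.
The 2×2 minor of x·S₁ + y·S₂ on rows {1,3}, columns {1,2} is 36·x² − 72·xy − 108·y² = 36·(x − 3·y)(x + y), vanishing at (x:y) = (3:1) and (1:-1).
M₁ = 3·S₁ + S₂ = [[-72, -24, 48], [72, 24, -48], [36, 12, -24]] = (-12)·[2, -2, -1][3, 1, -2]ᵀ and M₂ = S₁ − S₂ = [[24, 16, -16], [-24, -16, 16], [-36, -24, 24]] = 4·[2, -2, -3][3, 2, -2]ᵀ, so take a₁ = [2, -2, -1], b₁ = [3, 1, -2], a₂ = [2, -2, -3], b₂ = [3, 2, -2].
Each slice is an integer combination of E₁ = a₁b₁ᵀ and E₂ = a₂b₂ᵀ: S₁ = −3·E₁ + E₂, S₂ = −3·E₁ − 3·E₂, S₃ = −3·E₁ − 2·E₂; reading off coefficients, c₁ = [-3, -3, -3] and c₂ = [1, -3, -2].
Hence T = [2, -2, -1] ⊗ [3, 1, -2] ⊗ [-3, -3, -3] + [2, -2, -3] ⊗ [3, 2, -2] ⊗ [1, -3, -2], so rank(T) ≤ 2.
These bounds meet, so rank(T) = 2.

rank(T) = 2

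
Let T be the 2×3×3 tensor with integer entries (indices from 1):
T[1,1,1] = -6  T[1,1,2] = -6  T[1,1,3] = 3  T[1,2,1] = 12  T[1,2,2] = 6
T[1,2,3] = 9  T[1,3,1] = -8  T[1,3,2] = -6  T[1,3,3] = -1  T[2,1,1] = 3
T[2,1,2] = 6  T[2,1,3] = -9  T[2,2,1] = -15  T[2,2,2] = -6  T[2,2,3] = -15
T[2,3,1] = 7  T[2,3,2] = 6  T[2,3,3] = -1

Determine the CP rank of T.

Lower bound: the mode-1 unfolding of T (rows indexed by i, columns by (j,k) = (1,1), (1,2), (1,3), (2,1), (2,2), (2,3), (3,1), (3,2), (3,3)) is [[-6, -6, 3, 12, 6, 9, -8, -6, -1], [3, 6, -9, -15, -6, -15, 7, 6, -1]].
There the 2×2 minor on rows i ∈ {1, 2}, columns (j,k) ∈ {(1,1), (1,2)} is det [[-6, -6], [3, 6]] = -18 ≠ 0, so this unfolding has rank ≥ 2; CP rank is at least every unfolding rank, so rank(T) ≥ 2. (Flattening ranks never certify an upper bound on CP rank; for that we must actually write T with 2 rank-1 terms.)
Upper bound — finding two terms. Write S_k = T[:,:,k] for the frontal slices: S₁ = [[-6, 12, -8], [3, -15, 7]], S₂ = [[-6, 6, -6], [6, -6, 6]], S₃ = [[3, 9, -1], [-9, -15, -1]].
If T = a₁ ⊗ b₁ ⊗ c₁ + a₂ ⊗ b₂ ⊗ c₂ then each S_k = c₁[k]·a₁b₁ᵀ + c₂[k]·a₂b₂ᵀ. S₁ and S₂ are linearly independent, so a₁b₁ᵀ and a₂b₂ᵀ must span the same plane of matrices: they are the rank-1 matrices of the form x·S₁ + y·S₂.
The 2×2 minor of x·S₁ + y·S₂ on rows {1,2}, columns {1,2} is 54·x² + 36·xy = 18·(3·x + 2·y)(x), vanishing at (x:y) = (2:-3) and (0:1).
M₁ = 2·S₁ − 3·S₂ = [[6, 6, 2], [-12, -12, -4]] = 2·[1, -2][3, 3, 1]ᵀ and M₂ = S₂ = [[-6, 6, -6], [6, -6, 6]] = (-6)·[1, -1][1, -1, 1]ᵀ, so take a₁ = [1, -2], b₁ = [3, 3, 1], a₂ = [1, -1], b₂ = [1, -1, 1].
Each slice is an integer combination of E₁ = a₁b₁ᵀ and E₂ = a₂b₂ᵀ: S₁ = E₁ − 9·E₂, S₂ = −6·E₂, S₃ = 2·E₁ − 3·E₂; reading off coefficients, c₁ = [1, 0, 2] and c₂ = [-9, -6, -3].
Hence T = [1, -2] ⊗ [3, 3, 1] ⊗ [1, 0, 2] + [1, -1] ⊗ [1, -1, 1] ⊗ [-9, -6, -3], so rank(T) ≤ 2.
These bounds meet, so rank(T) = 2.
Check entry T[1,3,3] = -1: (1)·(1)·(2) + (1)·(1)·(-3) = -1.

2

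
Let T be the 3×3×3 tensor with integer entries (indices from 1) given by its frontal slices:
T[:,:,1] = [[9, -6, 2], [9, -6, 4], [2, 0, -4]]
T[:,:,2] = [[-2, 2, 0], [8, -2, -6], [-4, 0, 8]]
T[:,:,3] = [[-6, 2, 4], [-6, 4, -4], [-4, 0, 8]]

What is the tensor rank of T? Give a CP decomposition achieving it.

rank(T) = 3

Lower bound: in the mode-1 unfolding of T (rows indexed by i, columns by (j,k)) the 3×3 minor on rows i ∈ {1, 2, 3}, columns (j,k) ∈ {(1,1), (1,2), (1,3)} is det [[9, -2, -6], [9, 8, -6], [2, -4, -4]] = -240 ≠ 0, so that unfolding has rank ≥ 3 and hence rank(T) ≥ 3 (CP rank is at least every unfolding rank, though it can be larger).
Upper bound: T is a sum of 3 rank-1 terms, T = [1, -1, 2] ∘ [1, 0, -2] ∘ [1, -2, -2] + [1, 2, 0] ∘ [2, -1, 0] ∘ [2, 2, -2] + [2, 1, 0] ∘ [1, -1, 1] ∘ [2, -2, 0] (written with every a and b primitive with positive leading entry and the scale carried by c; CP decompositions are not unique, and this one is verified by expanding entrywise), so rank(T) ≤ 3.
These bounds meet, so rank(T) = 3.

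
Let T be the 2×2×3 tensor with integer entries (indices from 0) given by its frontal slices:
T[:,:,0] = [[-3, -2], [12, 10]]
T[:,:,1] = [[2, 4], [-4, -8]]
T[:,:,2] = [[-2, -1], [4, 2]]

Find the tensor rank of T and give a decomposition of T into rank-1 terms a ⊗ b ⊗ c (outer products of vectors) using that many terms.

Lower bound: in the mode-3 unfolding of T (rows indexed by k, columns by (i,j)) the 3×3 minor on rows k ∈ {0, 1, 2}, columns (i,j) ∈ {(0,0), (0,1), (1,0)} is det [[-3, -2, 12], [2, 4, -4], [-2, -1, 4]] = 36 ≠ 0, so that unfolding has rank ≥ 3 and hence rank(T) ≥ 3 (CP rank is at least every unfolding rank, though it can be larger).
Upper bound: T is a sum of 3 rank-1 terms, T = (1, -2) ⊗ (1, 2) ⊗ (-1, 2, 0) + (1, -2) ⊗ (2, 1) ⊗ (-2, 0, -1) + (1, 1) ⊗ (1, 1) ⊗ (2, 0, 0) (written with every a and b primitive with positive leading entry and the scale carried by c; CP decompositions are not unique, and this one is verified by expanding entrywise), so rank(T) ≤ 3.
These bounds meet, so rank(T) = 3.

rank(T) = 3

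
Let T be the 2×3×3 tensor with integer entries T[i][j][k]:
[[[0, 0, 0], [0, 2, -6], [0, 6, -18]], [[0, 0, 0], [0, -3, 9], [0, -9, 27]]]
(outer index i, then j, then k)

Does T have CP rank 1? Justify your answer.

Yes

The mode-1 fibre T[:,1,1] = [2, -3] gives a = [2, -3] (primitive direction); the mode-2 fibre T[0,:,1] = [0, 2, 6] gives b = [0, 1, 3]; then c[k] = T[0,1,k] / (a[0]·b[1]) = [0, 2, -6] / 2 = [0, 1, -3].
Expanding [2, -3] ⊗ [0, 1, 3] ⊗ [0, 1, -3] reproduces all 18 entries of T, so T = [2, -3] ⊗ [0, 1, 3] ⊗ [0, 1, -3] and rank(T) ≤ 1.
Equivalently every frontal slice T[:,:,k] is c[k] times the rank-1 matrix [2, -3] ⊗ [0, 1, 3]. So T has rank 1 (it is nonzero).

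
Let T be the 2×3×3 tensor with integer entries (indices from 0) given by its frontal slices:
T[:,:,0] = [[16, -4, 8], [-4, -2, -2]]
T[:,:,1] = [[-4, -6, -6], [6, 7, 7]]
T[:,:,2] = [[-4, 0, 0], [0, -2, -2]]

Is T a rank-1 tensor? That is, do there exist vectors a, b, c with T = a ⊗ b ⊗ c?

No

The mode-2 unfolding of T (rows indexed by j, columns by (i,k) = (0,0), (0,1), (0,2), (1,0), (1,1), (1,2)) is [[16, -4, -4, -4, 6, 0], [-4, -6, 0, -2, 7, -2], [8, -6, 0, -2, 7, -2]].
There the 3×3 minor on rows j ∈ {0, 1, 2}, columns (i,k) ∈ {(0,0), (0,1), (0,2)} is det [[16, -4, -4], [-4, -6, 0], [8, -6, 0]] = -288 ≠ 0, so this unfolding has rank ≥ 3; CP rank is at least every unfolding rank, so rank(T) ≥ 3.
In particular rank(T) ≥ 3 > 1, so T is not rank-1.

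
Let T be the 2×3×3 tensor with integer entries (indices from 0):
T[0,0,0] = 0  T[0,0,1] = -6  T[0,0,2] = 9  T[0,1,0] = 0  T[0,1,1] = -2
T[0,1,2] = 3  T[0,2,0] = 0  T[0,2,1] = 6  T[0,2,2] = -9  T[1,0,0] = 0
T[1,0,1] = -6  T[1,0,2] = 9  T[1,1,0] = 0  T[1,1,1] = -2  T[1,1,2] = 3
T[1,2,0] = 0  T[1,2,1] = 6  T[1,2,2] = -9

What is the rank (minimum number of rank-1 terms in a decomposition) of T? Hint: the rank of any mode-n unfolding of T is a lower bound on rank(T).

1

Lower bound: T ≠ 0 (e.g. T[0,0,1] = -6), so rank(T) ≥ 1.
Upper bound: if T = a ⊗ b ⊗ c then every fibre of T is a multiple of the corresponding factor, so read the factors off the fibres through the nonzero entry T[0,0,1] = -6.
The mode-1 fibre T[:,0,1] = [-6, -6] gives a = (1, 1) (primitive direction); the mode-2 fibre T[0,:,1] = [-6, -2, 6] gives b = (3, 1, -3); then c[k] = T[0,0,k] / (a[0]·b[0]) = [0, -6, 9] / 3 = (0, -2, 3).
Expanding (1, 1) ⊗ (3, 1, -3) ⊗ (0, -2, 3) reproduces all 18 entries of T, so T = (1, 1) ⊗ (3, 1, -3) ⊗ (0, -2, 3) and rank(T) ≤ 1.
These bounds meet, so rank(T) = 1.
Check entry T[0,0,2] = 9: (1)·(3)·(3) = 9.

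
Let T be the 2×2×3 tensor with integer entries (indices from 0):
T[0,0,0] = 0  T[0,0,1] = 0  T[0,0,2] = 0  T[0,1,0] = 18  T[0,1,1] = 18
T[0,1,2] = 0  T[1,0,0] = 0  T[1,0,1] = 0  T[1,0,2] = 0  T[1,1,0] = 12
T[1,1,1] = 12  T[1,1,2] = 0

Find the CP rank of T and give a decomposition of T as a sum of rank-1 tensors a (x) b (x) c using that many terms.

rank(T) = 1

Lower bound: T ≠ 0 (e.g. T[0,1,0] = 18), so rank(T) ≥ 1.
Upper bound: if T = a (x) b (x) c then every fibre of T is a multiple of the corresponding factor, so read the factors off the fibres through the nonzero entry T[0,1,0] = 18.
The mode-1 fibre T[:,1,0] = [18, 12] gives a = (3, 2) (primitive direction); the mode-2 fibre T[0,:,0] = [0, 18] gives b = (0, 1); then c[k] = T[0,1,k] / (a[0]·b[1]) = [18, 18, 0] / 3 = (6, 6, 0).
Expanding (3, 2) (x) (0, 1) (x) (6, 6, 0) reproduces all 12 entries of T, so T = (3, 2) (x) (0, 1) (x) (6, 6, 0) and rank(T) ≤ 1.
These bounds meet, so rank(T) = 1.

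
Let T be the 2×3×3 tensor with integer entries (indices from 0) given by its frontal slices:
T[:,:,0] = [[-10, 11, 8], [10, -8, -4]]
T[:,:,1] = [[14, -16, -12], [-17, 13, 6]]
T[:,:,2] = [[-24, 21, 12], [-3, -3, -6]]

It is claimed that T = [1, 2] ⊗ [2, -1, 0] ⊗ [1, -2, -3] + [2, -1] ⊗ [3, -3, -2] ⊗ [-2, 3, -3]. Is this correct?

Yes

Reconstruct entrywise from the claimed factors. For example, T[1,1,1] = 13 and Σₗ aₗ[1]bₗ[1]cₗ[1] = (2)·(-1)·(-2) + (-1)·(-3)·(3) = 13; checking all 18 entries, every one matches. The claim holds.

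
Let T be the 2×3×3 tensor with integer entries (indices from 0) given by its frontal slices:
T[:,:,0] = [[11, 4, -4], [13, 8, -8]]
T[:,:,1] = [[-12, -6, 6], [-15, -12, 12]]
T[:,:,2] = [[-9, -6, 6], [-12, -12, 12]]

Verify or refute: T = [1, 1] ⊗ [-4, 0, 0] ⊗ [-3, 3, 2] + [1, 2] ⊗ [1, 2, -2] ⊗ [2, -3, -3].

No

Reconstruct entry (0,0,0) from the claimed factors: Σₗ aₗ[0]bₗ[0]cₗ[0] = (1)·(-4)·(-3) + (1)·(1)·(2) = 14, but T[0,0,0] = 11. The claim is false.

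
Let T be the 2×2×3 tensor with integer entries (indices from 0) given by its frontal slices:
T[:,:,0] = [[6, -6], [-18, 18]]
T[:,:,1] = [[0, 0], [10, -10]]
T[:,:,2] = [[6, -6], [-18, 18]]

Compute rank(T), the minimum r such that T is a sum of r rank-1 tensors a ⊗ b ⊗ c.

2

Lower bound: in the mode-1 unfolding of T (rows indexed by i, columns by (j,k)) the 2×2 minor on rows i ∈ {0, 1}, columns (j,k) ∈ {(0,0), (0,1)} is det [[6, 0], [-18, 10]] = 60 ≠ 0, so that unfolding has rank ≥ 2 and hence rank(T) ≥ 2 (CP rank is at least every unfolding rank, though it can be larger).
Upper bound: T[:,j,:] = b[j]·M for every slice, with b = [1, -1] and M = [[6, 0, 6], [-18, 10, -18]] (rows i, columns k).
Splitting M by its rows (i = 0, 1), M = [1, 0][6, 0, 6]ᵀ + [0, 1][-18, 10, -18]ᵀ.
Hence T = [1, 0] ⊗ [1, -1] ⊗ [6, 0, 6] + [0, 1] ⊗ [1, -1] ⊗ [-18, 10, -18], so rank(T) ≤ 2.
These bounds meet, so rank(T) = 2.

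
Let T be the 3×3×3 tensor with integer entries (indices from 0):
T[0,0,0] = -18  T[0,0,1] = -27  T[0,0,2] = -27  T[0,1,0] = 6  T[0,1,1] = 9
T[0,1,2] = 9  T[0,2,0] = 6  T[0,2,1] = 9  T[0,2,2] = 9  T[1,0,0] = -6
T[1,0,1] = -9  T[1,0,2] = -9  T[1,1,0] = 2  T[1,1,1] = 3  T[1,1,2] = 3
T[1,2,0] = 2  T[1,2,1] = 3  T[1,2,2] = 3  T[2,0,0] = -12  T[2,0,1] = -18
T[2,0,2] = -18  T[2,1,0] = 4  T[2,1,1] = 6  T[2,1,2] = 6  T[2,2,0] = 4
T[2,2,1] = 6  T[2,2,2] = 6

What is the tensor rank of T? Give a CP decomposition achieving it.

rank(T) = 1

Lower bound: T ≠ 0 (e.g. T[0,0,0] = -18), so rank(T) ≥ 1.
Upper bound: the mode-1 fibre T[:,0,0] = [-18, -6, -12] gives a = [3, 1, 2] (primitive direction); the mode-2 fibre T[0,:,0] = [-18, 6, 6] gives b = [3, -1, -1]; then c[k] = T[0,0,k] / (a[0]·b[0]) = [-18, -27, -27] / 9 = [-2, -3, -3].
Expanding [3, 1, 2] ⊗ [3, -1, -1] ⊗ [-2, -3, -3] reproduces all 27 entries of T, so T = [3, 1, 2] ⊗ [3, -1, -1] ⊗ [-2, -3, -3] and rank(T) ≤ 1.
These bounds meet, so rank(T) = 1.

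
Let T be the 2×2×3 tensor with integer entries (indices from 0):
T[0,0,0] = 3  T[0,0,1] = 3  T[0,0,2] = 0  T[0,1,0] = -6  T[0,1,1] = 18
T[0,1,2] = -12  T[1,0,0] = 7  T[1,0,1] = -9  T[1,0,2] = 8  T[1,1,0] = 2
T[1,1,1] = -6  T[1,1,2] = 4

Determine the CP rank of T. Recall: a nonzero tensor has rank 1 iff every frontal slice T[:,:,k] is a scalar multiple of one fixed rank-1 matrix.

2

Lower bound: the mode-1 unfolding of T (rows indexed by i, columns by (j,k) = (0,0), (0,1), (0,2), (1,0), (1,1), (1,2)) is [[3, 3, 0, -6, 18, -12], [7, -9, 8, 2, -6, 4]].
There the 2×2 minor on rows i ∈ {0, 1}, columns (j,k) ∈ {(0,0), (0,1)} is det [[3, 3], [7, -9]] = -48 ≠ 0, so this unfolding has rank ≥ 2; CP rank is at least every unfolding rank, so rank(T) ≥ 2. (This is only a lower bound: in general the CP rank may exceed every unfolding rank, so we still need to exhibit 2 rank-1 terms summing to T.)
Upper bound — finding two terms. Write S_k = T[:,:,k] for the frontal slices: S₀ = [[3, -6], [7, 2]], S₁ = [[3, 18], [-9, -6]], S₂ = [[0, -12], [8, 4]].
If T = a₁ ⊗ b₁ ⊗ c₁ + a₂ ⊗ b₂ ⊗ c₂ then each S_k = c₁[k]·a₁b₁ᵀ + c₂[k]·a₂b₂ᵀ. S₀ and S₁ are linearly independent, so a₁b₁ᵀ and a₂b₂ᵀ must span the same plane of matrices: they are the rank-1 matrices of the form x·S₀ + y·S₁.
det(x·S₀ + y·S₁) is 48·x² − 192·xy + 144·y² = 48·(x − 3·y)(x − y), vanishing at (x:y) = (3:1) and (1:1).
M₁ = 3·S₀ + S₁ = [[12, 0], [12, 0]] = 12·[1, 1][1, 0]ᵀ and M₂ = S₀ + S₁ = [[6, 12], [-2, -4]] = 2·[3, -1][1, 2]ᵀ, so take a₁ = [1, 1], b₁ = [1, 0], a₂ = [3, -1], b₂ = [1, 2].
Each slice is an integer combination of E₁ = a₁b₁ᵀ and E₂ = a₂b₂ᵀ: S₀ = 6·E₁ − E₂, S₁ = −6·E₁ + 3·E₂, S₂ = 6·E₁ − 2·E₂; reading off coefficients, c₁ = [6, -6, 6] and c₂ = [-1, 3, -2].
Hence T = [1, 1] ⊗ [1, 0] ⊗ [6, -6, 6] + [3, -1] ⊗ [1, 2] ⊗ [-1, 3, -2], so rank(T) ≤ 2.
These bounds meet, so rank(T) = 2.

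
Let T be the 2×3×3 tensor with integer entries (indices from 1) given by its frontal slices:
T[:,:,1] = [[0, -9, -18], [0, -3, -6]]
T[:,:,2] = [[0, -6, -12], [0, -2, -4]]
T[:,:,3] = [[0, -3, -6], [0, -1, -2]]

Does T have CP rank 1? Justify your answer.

If T = a (x) b (x) c then every fibre of T is a multiple of the corresponding factor, so read the factors off the fibres through the nonzero entry T[1,2,1] = -9.
The mode-1 fibre T[:,2,1] = [-9, -3] gives a = [3, 1] (primitive direction); the mode-2 fibre T[1,:,1] = [0, -9, -18] gives b = [0, 1, 2]; then c[k] = T[1,2,k] / (a[1]·b[2]) = [-9, -6, -3] / 3 = [-3, -2, -1].
Expanding [3, 1] (x) [0, 1, 2] (x) [-3, -2, -1] reproduces all 18 entries of T, so T = [3, 1] (x) [0, 1, 2] (x) [-3, -2, -1] and rank(T) ≤ 1.
Equivalently every frontal slice T[:,:,k] is c[k] times the rank-1 matrix [3, 1] (x) [0, 1, 2]. So T has rank 1 (it is nonzero).

Yes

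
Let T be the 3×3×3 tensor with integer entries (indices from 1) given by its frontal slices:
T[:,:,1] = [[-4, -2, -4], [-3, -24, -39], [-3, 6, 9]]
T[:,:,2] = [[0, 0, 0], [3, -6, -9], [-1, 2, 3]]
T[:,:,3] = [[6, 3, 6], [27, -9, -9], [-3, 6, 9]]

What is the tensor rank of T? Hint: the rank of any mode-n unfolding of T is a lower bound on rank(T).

Lower bound: the mode-3 unfolding of T (rows indexed by k, columns by (i,j) = (1,1), (1,2), (1,3), (2,1), (2,2), (2,3), (3,1), (3,2), (3,3)) is [[-4, -2, -4, -3, -24, -39, -3, 6, 9], [0, 0, 0, 3, -6, -9, -1, 2, 3], [6, 3, 6, 27, -9, -9, -3, 6, 9]].
There the 2×2 minor on rows k ∈ {1, 2}, columns (i,j) ∈ {(1,1), (2,1)} is det [[-4, -3], [0, 3]] = -12 ≠ 0, so this unfolding has rank ≥ 2; CP rank is at least every unfolding rank, so rank(T) ≥ 2. (Unfolding ranks only ever bound the CP rank from below — rank(T) can be strictly larger than all of them — so the matching upper bound has to come from an explicit 2-term decomposition.)
Upper bound — finding two terms. Write S_k = T[:,:,k] for the frontal slices: S₁ = [[-4, -2, -4], [-3, -24, -39], [-3, 6, 9]], S₂ = [[0, 0, 0], [3, -6, -9], [-1, 2, 3]], S₃ = [[6, 3, 6], [27, -9, -9], [-3, 6, 9]].
If T = a₁ ⊗ b₁ ⊗ c₁ + a₂ ⊗ b₂ ⊗ c₂ then each S_k = c₁[k]·a₁b₁ᵀ + c₂[k]·a₂b₂ᵀ. S₁ and S₂ are linearly independent, so a₁b₁ᵀ and a₂b₂ᵀ must span the same plane of matrices: they are the rank-1 matrices of the form x·S₁ + y·S₂.
The 2×2 minor of x·S₁ + y·S₂ on rows {1,2}, columns {1,2} is 90·x² + 30·xy = 30·(3·x + y)(x), vanishing at (x:y) = (1:-3) and (0:1).
M₁ = S₁ − 3·S₂ = [[-4, -2, -4], [-12, -6, -12], [0, 0, 0]] = (-2)·(1, 3, 0)(2, 1, 2)ᵀ and M₂ = S₂ = [[0, 0, 0], [3, -6, -9], [-1, 2, 3]] = (0, 3, -1)(1, -2, -3)ᵀ, so take a₁ = (1, 3, 0), b₁ = (2, 1, 2), a₂ = (0, 3, -1), b₂ = (1, -2, -3).
Each slice is an integer combination of E₁ = a₁b₁ᵀ and E₂ = a₂b₂ᵀ: S₁ = −2·E₁ + 3·E₂, S₂ = E₂, S₃ = 3·E₁ + 3·E₂; reading off coefficients, c₁ = (-2, 0, 3) and c₂ = (3, 1, 3).
Hence T = (1, 3, 0) ⊗ (2, 1, 2) ⊗ (-2, 0, 3) + (0, 3, -1) ⊗ (1, -2, -3) ⊗ (3, 1, 3), so rank(T) ≤ 2.
These bounds meet, so rank(T) = 2.

2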